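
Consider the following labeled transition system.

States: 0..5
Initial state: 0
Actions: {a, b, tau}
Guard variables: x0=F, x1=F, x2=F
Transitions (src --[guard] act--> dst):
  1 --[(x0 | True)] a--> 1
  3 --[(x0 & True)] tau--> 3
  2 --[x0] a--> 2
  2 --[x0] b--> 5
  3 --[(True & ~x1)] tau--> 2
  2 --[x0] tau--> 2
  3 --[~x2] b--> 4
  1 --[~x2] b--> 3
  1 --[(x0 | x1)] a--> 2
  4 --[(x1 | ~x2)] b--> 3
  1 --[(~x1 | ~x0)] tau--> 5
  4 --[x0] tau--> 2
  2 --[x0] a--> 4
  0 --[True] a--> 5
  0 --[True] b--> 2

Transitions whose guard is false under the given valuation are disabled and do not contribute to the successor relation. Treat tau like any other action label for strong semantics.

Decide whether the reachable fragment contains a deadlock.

Answer: DEADLOCK at state 2

Analysis:
Reach set: {0,2,5}
  0: a→5  b→2  [2 exit(s)]
  2: ∅  [deadlock]
  5: ∅  [deadlock]
Path to 2: b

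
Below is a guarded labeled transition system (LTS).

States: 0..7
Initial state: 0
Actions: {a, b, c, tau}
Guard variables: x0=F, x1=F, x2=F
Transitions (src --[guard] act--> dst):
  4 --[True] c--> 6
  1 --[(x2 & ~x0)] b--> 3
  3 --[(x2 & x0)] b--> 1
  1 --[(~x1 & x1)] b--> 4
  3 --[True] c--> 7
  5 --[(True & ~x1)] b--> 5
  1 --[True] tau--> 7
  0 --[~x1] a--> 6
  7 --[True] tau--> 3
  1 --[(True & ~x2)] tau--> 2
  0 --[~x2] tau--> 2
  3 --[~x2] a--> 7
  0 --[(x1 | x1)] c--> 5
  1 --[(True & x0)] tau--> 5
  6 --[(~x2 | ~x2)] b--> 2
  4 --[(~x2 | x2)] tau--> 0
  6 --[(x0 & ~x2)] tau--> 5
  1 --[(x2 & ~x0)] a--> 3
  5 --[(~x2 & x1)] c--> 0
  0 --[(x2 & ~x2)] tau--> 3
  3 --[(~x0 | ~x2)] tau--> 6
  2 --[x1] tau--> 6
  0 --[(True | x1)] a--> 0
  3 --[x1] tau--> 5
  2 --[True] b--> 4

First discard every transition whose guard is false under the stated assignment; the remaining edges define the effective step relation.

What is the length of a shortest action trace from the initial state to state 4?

Answer: 2

Analysis:
BFS to 4:
  L0 = {0}
  L1 = {2,6}
  L2 = {4}
4 enters at depth 2; path tau·b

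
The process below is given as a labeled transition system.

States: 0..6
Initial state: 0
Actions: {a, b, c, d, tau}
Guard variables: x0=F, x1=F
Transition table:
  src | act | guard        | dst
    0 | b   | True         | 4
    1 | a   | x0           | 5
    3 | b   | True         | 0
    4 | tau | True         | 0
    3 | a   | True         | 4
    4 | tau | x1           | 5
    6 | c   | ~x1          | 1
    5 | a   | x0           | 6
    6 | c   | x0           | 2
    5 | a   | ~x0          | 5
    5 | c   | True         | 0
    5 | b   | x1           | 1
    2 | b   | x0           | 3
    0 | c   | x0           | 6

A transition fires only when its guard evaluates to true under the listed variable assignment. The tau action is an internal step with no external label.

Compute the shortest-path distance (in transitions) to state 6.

BFS to 6:
  depth 0: {0}
  depth 1: {4}
6 never appears.

Answer: UNREACHABLE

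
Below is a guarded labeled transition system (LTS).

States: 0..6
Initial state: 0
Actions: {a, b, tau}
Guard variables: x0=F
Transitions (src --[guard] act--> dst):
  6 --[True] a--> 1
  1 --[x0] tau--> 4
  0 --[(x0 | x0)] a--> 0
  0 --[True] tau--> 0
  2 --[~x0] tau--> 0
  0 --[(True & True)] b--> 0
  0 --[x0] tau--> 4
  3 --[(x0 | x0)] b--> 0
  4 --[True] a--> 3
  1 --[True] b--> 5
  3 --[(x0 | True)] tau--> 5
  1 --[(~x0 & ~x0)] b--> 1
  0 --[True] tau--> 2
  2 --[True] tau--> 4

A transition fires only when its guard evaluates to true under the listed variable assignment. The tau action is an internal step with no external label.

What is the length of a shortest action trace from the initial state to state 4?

Layered search for 4:
  L0 = {0}
  L1 = {2}
  L2 = {4}
depth(4)=2, e.g. tau·tau

Answer: 2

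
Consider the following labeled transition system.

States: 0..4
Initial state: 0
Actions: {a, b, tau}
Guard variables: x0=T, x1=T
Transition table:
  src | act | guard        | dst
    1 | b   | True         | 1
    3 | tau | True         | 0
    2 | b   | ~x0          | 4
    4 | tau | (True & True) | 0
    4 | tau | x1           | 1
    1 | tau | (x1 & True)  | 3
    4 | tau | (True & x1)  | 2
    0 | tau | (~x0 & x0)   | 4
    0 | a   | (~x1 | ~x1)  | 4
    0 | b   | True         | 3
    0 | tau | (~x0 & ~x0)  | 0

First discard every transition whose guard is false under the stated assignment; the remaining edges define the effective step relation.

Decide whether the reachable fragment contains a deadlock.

R = {0,3}
  0: b→3  [1 out]
  3: tau→0  [1 out]

Answer: DEADLOCK-FREE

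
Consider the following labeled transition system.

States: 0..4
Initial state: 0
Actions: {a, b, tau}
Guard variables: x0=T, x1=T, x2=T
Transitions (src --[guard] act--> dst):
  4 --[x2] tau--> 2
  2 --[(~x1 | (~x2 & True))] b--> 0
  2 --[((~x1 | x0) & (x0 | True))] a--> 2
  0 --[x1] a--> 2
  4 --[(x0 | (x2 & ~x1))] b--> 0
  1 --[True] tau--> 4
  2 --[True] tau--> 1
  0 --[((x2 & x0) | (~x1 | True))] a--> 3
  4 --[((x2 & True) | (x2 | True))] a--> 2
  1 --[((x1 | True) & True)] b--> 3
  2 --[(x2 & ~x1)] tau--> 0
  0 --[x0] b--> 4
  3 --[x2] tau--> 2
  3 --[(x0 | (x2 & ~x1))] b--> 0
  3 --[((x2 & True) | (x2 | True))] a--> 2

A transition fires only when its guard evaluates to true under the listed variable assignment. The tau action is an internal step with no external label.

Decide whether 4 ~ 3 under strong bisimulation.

Refine partition for ~:
  P[0] = {{0,1,2,3,4}}
  P[1] = {{0},{1},{2},{3,4}}
Fixed point at round 2; 4 class(es).
4∈{3,4}, 3∈{3,4}

Answer: BISIMILAR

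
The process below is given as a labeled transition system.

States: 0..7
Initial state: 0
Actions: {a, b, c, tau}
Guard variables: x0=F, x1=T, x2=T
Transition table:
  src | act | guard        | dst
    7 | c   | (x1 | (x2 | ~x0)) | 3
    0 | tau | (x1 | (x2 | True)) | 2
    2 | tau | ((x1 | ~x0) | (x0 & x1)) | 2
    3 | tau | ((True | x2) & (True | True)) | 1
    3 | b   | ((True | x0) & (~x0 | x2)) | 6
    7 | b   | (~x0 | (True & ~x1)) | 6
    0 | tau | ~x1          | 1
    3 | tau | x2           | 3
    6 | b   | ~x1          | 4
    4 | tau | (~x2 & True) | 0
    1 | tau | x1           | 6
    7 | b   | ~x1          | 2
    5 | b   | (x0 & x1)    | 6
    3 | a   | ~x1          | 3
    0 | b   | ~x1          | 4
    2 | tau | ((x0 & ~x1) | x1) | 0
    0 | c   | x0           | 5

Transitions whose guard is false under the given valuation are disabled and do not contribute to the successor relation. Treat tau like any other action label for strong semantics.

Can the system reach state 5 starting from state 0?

Answer: UNREACHABLE

Working:
9 transition(s) survive guard evaluation.
depth 0: {0}
depth 1: {2}  total {0,2}
Reach set: {0,2}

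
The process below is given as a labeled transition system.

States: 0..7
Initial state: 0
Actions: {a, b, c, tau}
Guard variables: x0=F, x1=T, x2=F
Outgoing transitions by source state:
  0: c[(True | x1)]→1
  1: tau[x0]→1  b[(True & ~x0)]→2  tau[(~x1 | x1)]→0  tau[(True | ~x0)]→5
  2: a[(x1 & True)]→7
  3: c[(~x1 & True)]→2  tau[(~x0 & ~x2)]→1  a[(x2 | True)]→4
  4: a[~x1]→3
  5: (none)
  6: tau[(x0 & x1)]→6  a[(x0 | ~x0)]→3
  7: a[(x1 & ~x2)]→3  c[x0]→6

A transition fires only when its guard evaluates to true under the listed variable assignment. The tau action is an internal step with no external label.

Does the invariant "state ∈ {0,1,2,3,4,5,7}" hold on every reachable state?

Answer: INVARIANT HOLDS

Working:
Safe = {0,1,2,3,4,5,7}
Reach set: {0,1,2,3,4,5,7}
  0: ✓
  1: ✓
  2: ✓
  3: ✓
  4: ✓
  5: ✓
  7: ✓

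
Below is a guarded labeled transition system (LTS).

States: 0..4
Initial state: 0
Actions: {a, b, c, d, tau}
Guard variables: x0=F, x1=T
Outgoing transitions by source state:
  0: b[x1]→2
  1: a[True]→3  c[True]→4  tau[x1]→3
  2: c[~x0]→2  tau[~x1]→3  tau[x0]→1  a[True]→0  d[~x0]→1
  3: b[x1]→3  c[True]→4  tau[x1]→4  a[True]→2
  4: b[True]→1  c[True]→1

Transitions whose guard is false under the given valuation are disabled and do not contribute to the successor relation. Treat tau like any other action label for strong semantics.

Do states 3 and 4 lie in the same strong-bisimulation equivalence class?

Bisimulation quotient by refinement:
  round 0: {{0,1,2,3,4}}
  round 1: {{0},{1},{2},{3},{4}}
Fixed point at round 2; 5 class(es).
3∈{3}, 4∈{4}

Answer: NOT BISIMILAR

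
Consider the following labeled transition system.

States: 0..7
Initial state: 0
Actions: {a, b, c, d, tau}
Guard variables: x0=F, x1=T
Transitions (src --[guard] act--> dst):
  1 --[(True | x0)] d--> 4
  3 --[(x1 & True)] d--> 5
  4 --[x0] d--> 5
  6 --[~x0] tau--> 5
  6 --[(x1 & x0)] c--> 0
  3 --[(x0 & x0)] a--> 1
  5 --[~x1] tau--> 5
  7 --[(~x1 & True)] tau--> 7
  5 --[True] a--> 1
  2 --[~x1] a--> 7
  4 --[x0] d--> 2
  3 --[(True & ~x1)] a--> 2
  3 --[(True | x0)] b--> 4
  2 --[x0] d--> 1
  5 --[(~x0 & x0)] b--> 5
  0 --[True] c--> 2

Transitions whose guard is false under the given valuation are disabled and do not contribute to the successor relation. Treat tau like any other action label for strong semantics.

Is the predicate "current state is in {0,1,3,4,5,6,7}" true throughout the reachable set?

Answer: INVARIANT VIOLATED at state 2

Trace:
Allowed set {0,1,3,4,5,6,7}
Reach set: {0,2}
  0: safe
  2: outside
witness against invariant: c → 2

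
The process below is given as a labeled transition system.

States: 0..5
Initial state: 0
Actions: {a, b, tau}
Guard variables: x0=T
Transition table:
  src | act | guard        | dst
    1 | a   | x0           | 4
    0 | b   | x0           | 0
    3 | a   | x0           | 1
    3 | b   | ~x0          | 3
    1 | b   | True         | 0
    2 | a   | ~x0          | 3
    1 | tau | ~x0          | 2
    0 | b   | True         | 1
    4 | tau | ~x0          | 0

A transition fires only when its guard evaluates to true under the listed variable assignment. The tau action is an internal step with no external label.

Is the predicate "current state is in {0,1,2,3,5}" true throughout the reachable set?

Inv-set: {0,1,2,3,5}
R = {0,1,4}
  0: safe
  1: safe
  4: outside
counterexample path to 4: b·a

Answer: INVARIANT VIOLATED at state 4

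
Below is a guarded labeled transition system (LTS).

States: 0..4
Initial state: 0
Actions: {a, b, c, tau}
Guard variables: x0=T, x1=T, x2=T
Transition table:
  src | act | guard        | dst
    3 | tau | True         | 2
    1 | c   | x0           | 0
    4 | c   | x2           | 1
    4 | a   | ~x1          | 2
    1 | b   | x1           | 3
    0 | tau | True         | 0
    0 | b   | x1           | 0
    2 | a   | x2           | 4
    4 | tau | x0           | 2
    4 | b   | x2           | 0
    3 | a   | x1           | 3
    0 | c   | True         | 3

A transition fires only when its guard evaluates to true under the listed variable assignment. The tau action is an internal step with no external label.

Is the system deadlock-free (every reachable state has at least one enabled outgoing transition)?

Answer: DEADLOCK-FREE

Trace:
Reachable = {0,1,2,3,4}
  0: b→0  c→3  tau→0  [deg 3]
  1: b→3  c→0  [deg 2]
  2: a→4  [deg 1]
  3: a→3  tau→2  [deg 2]
  4: b→0  c→1  tau→2  [deg 3]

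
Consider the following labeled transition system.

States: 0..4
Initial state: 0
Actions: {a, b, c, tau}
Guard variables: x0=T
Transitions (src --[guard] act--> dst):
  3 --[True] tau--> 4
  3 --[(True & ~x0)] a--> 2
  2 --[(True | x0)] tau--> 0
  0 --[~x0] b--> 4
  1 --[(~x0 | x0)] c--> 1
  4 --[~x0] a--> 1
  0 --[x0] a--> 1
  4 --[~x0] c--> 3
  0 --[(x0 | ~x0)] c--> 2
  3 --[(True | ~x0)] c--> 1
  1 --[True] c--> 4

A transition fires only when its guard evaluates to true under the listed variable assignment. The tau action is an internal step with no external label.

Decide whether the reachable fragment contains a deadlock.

Answer: DEADLOCK at state 4

Working:
Reachable = {0,1,2,4}
  0: a→1  c→2  [2 out]
  1: c→1  c→4  [2 out]
  2: tau→0  [1 out]
  4: ∅  [deadlock]
Path to 4: a·c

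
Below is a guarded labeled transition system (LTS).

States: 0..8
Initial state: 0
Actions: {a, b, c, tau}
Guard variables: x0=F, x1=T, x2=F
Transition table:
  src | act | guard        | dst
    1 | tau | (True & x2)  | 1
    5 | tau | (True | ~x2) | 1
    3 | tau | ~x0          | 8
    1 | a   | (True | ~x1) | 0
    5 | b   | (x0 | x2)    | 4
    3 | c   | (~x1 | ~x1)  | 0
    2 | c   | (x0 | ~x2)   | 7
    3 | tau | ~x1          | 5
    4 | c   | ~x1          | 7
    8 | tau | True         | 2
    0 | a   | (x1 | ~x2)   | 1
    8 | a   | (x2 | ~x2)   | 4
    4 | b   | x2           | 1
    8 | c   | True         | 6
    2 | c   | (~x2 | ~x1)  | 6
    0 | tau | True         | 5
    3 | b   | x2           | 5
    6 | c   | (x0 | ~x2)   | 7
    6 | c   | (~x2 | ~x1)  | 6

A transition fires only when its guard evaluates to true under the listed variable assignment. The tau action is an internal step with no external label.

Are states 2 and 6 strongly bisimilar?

Compute ~ classes (split until stable):
  P[0] = {{0,1,2,3,4,5,6,7,8}}
  P[1] = {{0},{1},{2,6},{3,5},{4,7},{8}}
  P[2] = {{0},{1},{2,6},{3},{4,7},{5},{8}}
Fixed point at round 3; 7 class(es).
[2]={2,6}  [6]={2,6}

Answer: BISIMILAR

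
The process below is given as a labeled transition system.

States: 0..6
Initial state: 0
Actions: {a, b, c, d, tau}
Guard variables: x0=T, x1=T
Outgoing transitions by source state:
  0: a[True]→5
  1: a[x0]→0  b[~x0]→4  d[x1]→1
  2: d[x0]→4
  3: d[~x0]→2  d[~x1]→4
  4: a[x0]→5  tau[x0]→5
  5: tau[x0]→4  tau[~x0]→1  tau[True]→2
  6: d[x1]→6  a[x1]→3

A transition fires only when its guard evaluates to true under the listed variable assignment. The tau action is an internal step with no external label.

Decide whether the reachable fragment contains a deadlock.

Reachable = {0,2,4,5}
  0: a→5  [deg 1]
  2: d→4  [deg 1]
  4: a→5  tau→5  [deg 2]
  5: tau→2  tau→4  [deg 2]

Answer: DEADLOCK-FREE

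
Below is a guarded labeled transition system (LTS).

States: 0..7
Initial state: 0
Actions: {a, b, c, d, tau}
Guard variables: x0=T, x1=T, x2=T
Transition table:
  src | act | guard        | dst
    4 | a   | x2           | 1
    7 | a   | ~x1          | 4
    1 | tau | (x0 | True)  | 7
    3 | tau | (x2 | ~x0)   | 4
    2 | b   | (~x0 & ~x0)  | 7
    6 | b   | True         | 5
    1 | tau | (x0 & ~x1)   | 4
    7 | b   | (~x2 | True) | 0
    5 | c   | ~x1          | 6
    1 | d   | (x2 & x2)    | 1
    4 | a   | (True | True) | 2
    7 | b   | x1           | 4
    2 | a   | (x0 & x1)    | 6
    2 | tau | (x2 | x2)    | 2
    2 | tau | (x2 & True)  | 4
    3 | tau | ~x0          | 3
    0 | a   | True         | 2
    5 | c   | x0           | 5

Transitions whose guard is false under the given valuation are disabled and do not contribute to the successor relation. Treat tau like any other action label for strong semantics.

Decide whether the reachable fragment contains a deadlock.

Answer: DEADLOCK-FREE

Analysis:
R = {0,1,2,4,5,6,7}
  0: a→2  [1 out]
  1: d→1  tau→7  [2 out]
  2: a→6  tau→2  tau→4  [3 out]
  4: a→1  a→2  [2 out]
  5: c→5  [1 out]
  6: b→5  [1 out]
  7: b→0  b→4  [2 out]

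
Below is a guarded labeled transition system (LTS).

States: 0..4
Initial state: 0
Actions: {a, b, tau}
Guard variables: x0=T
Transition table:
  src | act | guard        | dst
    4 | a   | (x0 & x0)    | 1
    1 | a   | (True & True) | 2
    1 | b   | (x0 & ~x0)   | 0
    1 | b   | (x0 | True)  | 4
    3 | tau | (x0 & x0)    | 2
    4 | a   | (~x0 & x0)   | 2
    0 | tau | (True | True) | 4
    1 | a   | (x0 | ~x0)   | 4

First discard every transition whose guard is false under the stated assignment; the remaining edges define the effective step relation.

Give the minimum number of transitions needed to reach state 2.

BFS to 2:
  depth 0: {0}
  depth 1: {4}
  depth 2: {1}
  depth 3: {2}
first hit 2 at d=3 via tau·a·a

Answer: 3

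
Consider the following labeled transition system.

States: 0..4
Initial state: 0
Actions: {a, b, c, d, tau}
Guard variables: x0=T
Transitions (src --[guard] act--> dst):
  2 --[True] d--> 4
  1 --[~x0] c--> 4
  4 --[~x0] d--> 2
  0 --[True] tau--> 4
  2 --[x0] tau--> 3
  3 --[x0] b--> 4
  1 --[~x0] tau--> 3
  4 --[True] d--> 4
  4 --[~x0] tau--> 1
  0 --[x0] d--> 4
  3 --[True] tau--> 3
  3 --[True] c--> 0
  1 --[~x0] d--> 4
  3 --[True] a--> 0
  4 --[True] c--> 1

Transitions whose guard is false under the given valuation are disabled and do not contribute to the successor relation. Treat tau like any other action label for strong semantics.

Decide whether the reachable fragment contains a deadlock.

Reachable = {0,1,4}
  0: d→4  tau→4  [deg 2]
  1: ∅  [STUCK]
  4: c→1  d→4  [deg 2]
witness 1: tau·c

Answer: DEADLOCK at state 1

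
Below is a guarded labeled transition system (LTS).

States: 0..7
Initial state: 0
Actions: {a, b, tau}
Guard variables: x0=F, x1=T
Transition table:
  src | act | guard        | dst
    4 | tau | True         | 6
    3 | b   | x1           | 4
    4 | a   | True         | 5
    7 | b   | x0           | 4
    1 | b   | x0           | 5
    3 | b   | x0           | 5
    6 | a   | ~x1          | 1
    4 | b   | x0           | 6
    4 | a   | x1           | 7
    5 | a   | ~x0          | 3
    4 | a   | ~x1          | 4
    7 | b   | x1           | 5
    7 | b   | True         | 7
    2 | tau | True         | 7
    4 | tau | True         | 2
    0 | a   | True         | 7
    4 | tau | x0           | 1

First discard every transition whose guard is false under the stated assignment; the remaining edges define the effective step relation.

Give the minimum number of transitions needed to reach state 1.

Answer: UNREACHABLE

Analysis:
Breadth-first toward 1:
  Layer 0: {0}
  Layer 1: {7}
  Layer 2: {5}
  Layer 3: {3}
  Layer 4: {4}
  Layer 5: {2,6}
1 never appears.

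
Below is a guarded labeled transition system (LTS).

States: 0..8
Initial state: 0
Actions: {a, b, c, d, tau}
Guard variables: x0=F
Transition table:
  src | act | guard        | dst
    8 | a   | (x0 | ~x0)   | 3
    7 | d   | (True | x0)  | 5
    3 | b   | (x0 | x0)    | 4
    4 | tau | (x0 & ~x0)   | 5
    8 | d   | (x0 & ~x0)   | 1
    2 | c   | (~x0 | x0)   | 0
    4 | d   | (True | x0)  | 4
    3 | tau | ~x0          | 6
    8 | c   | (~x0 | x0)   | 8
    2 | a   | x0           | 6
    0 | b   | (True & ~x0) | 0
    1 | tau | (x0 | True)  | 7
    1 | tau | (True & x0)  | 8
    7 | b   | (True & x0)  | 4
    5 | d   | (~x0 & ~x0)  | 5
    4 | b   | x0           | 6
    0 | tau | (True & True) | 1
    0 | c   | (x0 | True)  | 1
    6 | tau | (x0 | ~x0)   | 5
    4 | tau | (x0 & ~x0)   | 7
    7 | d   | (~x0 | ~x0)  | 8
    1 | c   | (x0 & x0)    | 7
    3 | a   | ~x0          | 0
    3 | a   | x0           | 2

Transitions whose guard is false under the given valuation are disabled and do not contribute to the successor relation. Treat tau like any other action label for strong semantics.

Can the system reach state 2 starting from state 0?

After dropping false guards: 14 live edges.
depth 0: {0}
depth 1: {1}  now seen {0,1}
depth 2: {7}  now seen {0,1,7}
depth 3: {5,8}  now seen {0,1,5,7,8}
depth 4: {3}  now seen {0,1,3,5,7,8}
depth 5: {6}  now seen {0,1,3,5,6,7,8}
R = {0,1,3,5,6,7,8}

Answer: UNREACHABLE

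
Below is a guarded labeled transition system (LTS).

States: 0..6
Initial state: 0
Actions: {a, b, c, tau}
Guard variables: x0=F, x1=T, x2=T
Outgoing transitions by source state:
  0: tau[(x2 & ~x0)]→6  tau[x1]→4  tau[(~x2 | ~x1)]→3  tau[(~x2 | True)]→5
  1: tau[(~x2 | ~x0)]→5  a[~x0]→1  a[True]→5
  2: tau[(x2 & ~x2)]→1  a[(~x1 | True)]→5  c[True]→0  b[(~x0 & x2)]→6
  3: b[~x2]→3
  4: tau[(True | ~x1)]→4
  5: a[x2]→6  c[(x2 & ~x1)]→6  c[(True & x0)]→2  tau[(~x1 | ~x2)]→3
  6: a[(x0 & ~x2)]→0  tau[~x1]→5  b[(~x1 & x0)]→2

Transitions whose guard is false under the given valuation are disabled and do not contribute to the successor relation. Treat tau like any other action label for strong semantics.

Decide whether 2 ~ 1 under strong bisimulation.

Answer: NOT BISIMILAR

Working:
Compute ~ classes (split until stable):
  P[0] = {{0,1,2,3,4,5,6}}
  P[1] = {{0,4},{1},{2},{3,6},{5}}
  P[2] = {{0},{1},{2},{3,6},{4},{5}}
Fixed point at round 3; 6 class(es).
class of 2: {2}; class of 1: {1}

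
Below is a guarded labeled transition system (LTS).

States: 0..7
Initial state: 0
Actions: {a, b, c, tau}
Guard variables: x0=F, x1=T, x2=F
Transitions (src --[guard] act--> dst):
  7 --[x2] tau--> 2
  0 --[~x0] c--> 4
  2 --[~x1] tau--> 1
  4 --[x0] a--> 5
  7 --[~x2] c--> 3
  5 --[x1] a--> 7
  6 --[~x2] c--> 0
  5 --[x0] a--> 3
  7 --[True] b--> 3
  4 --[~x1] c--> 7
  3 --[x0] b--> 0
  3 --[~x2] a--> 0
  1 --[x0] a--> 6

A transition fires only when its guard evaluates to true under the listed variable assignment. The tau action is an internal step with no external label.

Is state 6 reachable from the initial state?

Answer: UNREACHABLE

Analysis:
Guard filter leaves 6 enabled edge(s).
depth 0: {0}
depth 1: {4}  now seen {0,4}
R = {0,4}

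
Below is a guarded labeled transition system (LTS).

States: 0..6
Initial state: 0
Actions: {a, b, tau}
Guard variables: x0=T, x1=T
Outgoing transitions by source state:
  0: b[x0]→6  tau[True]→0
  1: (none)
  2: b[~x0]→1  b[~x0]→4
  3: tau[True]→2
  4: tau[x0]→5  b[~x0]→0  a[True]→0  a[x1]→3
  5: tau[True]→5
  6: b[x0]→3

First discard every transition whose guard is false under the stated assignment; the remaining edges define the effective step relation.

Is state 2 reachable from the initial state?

Answer: REACHABLE

Trace:
After dropping false guards: 8 live edges.
Layer 0: {0}
Layer 1: {6}  now seen {0,6}
Layer 2: {3}  now seen {0,3,6}
Layer 3: {2}  now seen {0,2,3,6}
Reachable = {0,2,3,6}
Path to 2: b·b·tau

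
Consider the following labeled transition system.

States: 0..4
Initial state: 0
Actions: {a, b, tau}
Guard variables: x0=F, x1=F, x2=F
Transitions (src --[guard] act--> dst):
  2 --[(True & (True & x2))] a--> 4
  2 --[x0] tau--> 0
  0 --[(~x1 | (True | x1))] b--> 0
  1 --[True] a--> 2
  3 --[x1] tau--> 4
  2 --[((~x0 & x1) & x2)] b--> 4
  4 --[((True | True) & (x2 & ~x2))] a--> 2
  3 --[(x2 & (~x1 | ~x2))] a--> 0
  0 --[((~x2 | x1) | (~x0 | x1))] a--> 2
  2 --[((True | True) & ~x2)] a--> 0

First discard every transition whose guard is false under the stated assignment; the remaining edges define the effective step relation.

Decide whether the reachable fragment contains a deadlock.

Answer: DEADLOCK-FREE

Working:
Reach set: {0,2}
  0: a→2  b→0  [deg 2]
  2: a→0  [deg 1]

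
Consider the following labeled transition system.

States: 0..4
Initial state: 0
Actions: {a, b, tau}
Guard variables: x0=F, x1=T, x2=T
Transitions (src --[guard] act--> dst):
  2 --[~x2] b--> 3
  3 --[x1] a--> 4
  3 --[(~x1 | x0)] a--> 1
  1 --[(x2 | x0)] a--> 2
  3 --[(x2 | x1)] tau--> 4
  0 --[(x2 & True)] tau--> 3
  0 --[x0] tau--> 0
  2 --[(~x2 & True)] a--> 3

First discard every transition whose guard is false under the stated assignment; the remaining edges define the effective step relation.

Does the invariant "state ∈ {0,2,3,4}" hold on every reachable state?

Inv-set: {0,2,3,4}
Reach set: {0,3,4}
  0: safe
  3: safe
  4: safe

Answer: INVARIANT HOLDS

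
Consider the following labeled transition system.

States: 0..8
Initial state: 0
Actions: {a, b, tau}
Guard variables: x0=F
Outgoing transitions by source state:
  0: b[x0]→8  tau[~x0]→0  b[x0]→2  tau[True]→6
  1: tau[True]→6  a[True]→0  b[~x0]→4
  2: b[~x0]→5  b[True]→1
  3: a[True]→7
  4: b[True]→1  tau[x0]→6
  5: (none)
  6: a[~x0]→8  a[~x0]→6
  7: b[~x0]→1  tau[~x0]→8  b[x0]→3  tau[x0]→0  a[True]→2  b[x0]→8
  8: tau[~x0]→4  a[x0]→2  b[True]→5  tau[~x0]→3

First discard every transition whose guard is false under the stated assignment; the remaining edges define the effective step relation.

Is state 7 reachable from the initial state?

Guard filter leaves 17 enabled edge(s).
Layer 0: {0}
Layer 1: {6}  total {0,6}
Layer 2: {8}  total {0,6,8}
Layer 3: {3,4,5}  total {0,3,4,5,6,8}
Layer 4: {1,7}  total {0,1,3,4,5,6,7,8}
Layer 5: {2}  total {0,1,2,3,4,5,6,7,8}
R = {0,1,2,3,4,5,6,7,8}
witness 7: tau·a·tau·a

Answer: REACHABLE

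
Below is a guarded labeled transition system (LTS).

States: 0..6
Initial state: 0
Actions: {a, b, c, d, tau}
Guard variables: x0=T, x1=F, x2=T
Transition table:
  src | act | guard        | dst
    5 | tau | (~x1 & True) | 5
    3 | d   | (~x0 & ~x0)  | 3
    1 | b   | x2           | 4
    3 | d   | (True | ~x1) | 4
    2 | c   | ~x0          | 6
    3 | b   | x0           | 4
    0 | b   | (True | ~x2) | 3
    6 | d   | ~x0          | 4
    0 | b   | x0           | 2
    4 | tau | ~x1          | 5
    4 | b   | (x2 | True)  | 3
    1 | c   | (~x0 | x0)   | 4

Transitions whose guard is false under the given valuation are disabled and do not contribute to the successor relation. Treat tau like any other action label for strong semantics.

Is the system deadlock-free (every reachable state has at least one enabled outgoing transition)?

Answer: DEADLOCK at state 2

Trace:
R = {0,2,3,4,5}
  0: b→2  b→3  [deg 2]
  2: ∅  [deadlock]
  3: b→4  d→4  [deg 2]
  4: b→3  tau→5  [deg 2]
  5: tau→5  [deg 1]
Path to 2: b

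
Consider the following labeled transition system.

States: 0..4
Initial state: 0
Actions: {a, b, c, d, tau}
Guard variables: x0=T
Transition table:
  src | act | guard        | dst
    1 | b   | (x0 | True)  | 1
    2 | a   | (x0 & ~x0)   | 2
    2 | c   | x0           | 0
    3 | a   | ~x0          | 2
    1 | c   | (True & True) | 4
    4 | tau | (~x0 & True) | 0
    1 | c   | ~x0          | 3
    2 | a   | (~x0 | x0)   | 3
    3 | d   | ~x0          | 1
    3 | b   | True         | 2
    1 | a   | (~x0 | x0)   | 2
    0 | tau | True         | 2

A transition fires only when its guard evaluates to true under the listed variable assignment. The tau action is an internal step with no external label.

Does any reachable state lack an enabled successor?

Answer: DEADLOCK-FREE

Working:
R = {0,2,3}
  0: tau→2  [deg 1]
  2: a→3  c→0  [deg 2]
  3: b→2  [deg 1]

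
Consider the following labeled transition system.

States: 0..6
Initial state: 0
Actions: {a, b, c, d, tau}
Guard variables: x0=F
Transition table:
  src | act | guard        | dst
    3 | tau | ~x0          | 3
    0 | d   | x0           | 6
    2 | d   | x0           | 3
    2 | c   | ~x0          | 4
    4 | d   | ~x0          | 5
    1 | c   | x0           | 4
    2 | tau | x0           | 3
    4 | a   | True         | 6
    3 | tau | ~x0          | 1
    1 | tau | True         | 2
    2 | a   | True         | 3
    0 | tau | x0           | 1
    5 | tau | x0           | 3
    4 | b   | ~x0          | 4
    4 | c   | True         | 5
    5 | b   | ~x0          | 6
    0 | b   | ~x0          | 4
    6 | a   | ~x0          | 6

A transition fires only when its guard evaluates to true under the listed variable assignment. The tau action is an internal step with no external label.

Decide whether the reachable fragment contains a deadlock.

R = {0,4,5,6}
  0: b→4  [1 out]
  4: a→6  b→4  c→5  d→5  [4 out]
  5: b→6  [1 out]
  6: a→6  [1 out]

Answer: DEADLOCK-FREE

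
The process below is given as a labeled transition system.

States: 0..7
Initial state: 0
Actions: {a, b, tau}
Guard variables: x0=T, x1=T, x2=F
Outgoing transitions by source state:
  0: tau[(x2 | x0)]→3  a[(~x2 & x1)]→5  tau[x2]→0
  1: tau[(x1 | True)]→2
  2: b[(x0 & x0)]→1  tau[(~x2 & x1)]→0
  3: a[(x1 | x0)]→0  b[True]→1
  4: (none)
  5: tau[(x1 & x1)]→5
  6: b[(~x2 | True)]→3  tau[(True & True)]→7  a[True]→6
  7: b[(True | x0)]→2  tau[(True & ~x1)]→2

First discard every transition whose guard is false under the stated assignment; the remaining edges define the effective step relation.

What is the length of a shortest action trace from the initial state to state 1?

Layered search for 1:
  depth 0: {0}
  depth 1: {3,5}
  depth 2: {1}
depth(1)=2, e.g. tau·b

Answer: 2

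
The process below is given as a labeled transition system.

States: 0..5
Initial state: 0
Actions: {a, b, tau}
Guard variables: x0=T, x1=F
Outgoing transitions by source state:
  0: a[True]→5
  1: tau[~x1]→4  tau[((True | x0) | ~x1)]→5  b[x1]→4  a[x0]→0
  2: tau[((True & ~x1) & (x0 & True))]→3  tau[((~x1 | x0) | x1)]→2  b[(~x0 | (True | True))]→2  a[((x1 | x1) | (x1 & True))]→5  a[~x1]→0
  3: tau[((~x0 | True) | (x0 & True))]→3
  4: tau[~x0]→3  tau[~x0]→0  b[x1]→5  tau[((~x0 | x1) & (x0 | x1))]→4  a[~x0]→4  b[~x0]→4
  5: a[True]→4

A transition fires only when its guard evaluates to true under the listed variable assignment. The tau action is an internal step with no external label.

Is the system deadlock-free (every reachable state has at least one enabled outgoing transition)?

R = {0,4,5}
  0: a→5  [deg 1]
  4: ∅  [deadlock]
  5: a→4  [deg 1]
trace reaching 4: a·a

Answer: DEADLOCK at state 4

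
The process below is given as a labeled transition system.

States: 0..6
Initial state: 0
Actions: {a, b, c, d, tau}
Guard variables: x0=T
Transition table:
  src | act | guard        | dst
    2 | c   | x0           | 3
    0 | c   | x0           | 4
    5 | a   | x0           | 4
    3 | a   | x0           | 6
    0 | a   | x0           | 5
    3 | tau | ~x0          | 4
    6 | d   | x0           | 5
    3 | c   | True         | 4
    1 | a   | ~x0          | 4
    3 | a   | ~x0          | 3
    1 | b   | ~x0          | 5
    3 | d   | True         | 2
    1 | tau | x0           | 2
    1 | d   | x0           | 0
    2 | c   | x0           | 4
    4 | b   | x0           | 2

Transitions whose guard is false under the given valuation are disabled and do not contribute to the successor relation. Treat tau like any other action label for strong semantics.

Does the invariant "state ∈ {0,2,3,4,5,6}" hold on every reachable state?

Allowed set {0,2,3,4,5,6}
Reach set: {0,2,3,4,5,6}
  0: ✓
  2: ✓
  3: ✓
  4: ✓
  5: ✓
  6: ✓

Answer: INVARIANT HOLDS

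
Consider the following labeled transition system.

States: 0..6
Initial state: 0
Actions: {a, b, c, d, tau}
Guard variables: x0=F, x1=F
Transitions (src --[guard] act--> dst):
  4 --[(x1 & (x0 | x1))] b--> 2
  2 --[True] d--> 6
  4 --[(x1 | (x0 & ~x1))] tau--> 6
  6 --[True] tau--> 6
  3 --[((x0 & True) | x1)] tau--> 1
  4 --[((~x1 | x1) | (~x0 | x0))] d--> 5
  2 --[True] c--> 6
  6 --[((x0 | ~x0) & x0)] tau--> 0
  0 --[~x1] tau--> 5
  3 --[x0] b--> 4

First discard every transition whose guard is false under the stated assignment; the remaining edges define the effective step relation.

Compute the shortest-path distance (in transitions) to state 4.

Breadth-first toward 4:
  Layer 0: {0}
  Layer 1: {5}
4 never appears.

Answer: UNREACHABLE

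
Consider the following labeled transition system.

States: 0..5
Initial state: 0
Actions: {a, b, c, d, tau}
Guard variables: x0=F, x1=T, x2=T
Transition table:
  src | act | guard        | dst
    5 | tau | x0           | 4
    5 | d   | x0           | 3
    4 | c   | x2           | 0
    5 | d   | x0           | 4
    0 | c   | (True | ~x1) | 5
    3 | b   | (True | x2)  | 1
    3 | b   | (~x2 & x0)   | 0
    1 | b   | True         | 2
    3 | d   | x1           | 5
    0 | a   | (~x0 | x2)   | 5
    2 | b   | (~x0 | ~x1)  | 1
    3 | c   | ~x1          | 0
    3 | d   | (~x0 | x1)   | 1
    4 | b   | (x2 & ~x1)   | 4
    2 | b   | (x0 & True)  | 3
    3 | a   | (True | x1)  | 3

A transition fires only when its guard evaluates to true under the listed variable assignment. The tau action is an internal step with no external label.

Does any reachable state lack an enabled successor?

R = {0,5}
  0: a→5  c→5  [2 out]
  5: ∅  [no exit]
trace reaching 5: c

Answer: DEADLOCK at state 5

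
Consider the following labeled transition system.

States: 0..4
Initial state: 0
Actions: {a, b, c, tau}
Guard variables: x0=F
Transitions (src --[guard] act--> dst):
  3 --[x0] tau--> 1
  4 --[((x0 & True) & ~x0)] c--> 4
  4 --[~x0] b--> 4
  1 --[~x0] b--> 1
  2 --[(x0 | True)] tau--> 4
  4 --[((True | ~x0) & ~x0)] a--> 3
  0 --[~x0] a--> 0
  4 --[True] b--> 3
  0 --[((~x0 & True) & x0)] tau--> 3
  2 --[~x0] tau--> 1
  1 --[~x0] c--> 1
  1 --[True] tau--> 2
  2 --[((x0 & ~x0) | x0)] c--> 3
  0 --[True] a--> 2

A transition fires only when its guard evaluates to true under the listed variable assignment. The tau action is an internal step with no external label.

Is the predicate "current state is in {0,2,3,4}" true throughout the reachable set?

Answer: INVARIANT VIOLATED at state 1

Trace:
Inv-set: {0,2,3,4}
Reachable = {0,1,2,3,4}
  0: safe
  1: ✗ unsafe
  2: safe
  3: safe
  4: safe
reach 1 via a·tau — violates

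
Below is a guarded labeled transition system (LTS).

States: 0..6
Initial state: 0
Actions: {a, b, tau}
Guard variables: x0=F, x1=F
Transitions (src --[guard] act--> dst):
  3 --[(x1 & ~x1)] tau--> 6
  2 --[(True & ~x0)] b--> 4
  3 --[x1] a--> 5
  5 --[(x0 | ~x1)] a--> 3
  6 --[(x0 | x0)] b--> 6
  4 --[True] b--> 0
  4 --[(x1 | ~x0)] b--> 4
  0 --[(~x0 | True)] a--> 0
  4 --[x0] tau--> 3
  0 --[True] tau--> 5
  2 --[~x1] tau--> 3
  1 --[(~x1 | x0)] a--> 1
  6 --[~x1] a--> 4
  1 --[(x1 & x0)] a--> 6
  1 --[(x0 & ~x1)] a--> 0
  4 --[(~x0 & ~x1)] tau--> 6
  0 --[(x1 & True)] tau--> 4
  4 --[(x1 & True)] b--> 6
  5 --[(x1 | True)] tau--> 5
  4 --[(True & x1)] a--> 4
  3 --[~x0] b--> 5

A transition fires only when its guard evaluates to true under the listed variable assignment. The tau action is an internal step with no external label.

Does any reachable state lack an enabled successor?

Answer: DEADLOCK-FREE

Analysis:
Reachable = {0,3,5}
  0: a→0  tau→5  [deg 2]
  3: b→5  [deg 1]
  5: a→3  tau→5  [deg 2]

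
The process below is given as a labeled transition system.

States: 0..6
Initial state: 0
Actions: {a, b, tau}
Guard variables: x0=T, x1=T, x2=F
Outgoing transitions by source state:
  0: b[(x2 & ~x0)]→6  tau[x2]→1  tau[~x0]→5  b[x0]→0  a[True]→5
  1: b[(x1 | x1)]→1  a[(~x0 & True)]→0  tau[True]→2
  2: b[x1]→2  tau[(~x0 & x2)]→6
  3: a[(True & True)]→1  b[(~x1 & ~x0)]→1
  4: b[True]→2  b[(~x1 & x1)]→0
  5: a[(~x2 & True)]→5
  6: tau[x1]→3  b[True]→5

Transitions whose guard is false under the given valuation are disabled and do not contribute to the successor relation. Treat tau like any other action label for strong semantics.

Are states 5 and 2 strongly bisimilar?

Refine partition for ~:
  P[0] = {{0,1,2,3,4,5,6}}
  P[1] = {{0},{1,6},{2,4},{3,5}}
  P[2] = {{0},{1},{2,4},{3},{5},{6}}
6 equivalence class(es) (converged in 3)
[5]={5}  [2]={2,4}

Answer: NOT BISIMILAR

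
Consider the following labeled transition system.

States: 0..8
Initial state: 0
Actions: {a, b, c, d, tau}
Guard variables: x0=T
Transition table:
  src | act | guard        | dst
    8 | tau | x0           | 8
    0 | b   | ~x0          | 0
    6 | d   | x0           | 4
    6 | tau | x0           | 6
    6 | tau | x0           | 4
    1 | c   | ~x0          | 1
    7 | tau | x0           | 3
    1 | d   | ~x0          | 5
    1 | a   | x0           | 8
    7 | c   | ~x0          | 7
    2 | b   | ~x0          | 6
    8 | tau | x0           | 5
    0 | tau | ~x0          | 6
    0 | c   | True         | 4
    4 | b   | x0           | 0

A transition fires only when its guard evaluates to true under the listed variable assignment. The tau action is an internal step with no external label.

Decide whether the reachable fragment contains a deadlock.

Answer: DEADLOCK-FREE

Trace:
Reachable = {0,4}
  0: c→4  [deg 1]
  4: b→0  [deg 1]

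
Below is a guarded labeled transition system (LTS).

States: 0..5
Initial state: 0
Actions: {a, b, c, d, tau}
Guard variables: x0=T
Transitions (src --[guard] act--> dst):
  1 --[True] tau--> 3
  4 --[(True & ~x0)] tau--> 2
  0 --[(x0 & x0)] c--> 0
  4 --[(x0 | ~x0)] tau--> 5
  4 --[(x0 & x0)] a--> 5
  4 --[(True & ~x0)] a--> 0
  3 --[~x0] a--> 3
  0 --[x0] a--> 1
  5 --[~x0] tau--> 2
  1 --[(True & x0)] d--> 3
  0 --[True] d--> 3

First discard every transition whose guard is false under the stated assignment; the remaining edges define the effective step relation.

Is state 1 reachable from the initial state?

After dropping false guards: 7 live edges.
L0 = {0}
L1 = {1,3}  cumulative {0,1,3}
Reach set: {0,1,3}
Path to 1: a

Answer: REACHABLE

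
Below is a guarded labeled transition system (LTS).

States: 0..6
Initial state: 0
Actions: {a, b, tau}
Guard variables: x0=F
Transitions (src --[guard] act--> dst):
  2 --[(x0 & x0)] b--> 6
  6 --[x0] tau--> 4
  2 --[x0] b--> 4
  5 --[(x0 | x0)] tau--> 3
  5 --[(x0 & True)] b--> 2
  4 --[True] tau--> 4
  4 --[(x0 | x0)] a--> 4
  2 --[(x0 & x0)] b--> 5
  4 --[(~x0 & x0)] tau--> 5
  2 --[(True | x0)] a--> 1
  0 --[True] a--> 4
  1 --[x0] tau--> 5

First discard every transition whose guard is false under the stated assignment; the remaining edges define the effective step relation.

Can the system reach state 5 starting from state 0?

Guard filter leaves 3 enabled edge(s).
L0 = {0}
L1 = {4}  cumulative {0,4}
Reachable = {0,4}

Answer: UNREACHABLE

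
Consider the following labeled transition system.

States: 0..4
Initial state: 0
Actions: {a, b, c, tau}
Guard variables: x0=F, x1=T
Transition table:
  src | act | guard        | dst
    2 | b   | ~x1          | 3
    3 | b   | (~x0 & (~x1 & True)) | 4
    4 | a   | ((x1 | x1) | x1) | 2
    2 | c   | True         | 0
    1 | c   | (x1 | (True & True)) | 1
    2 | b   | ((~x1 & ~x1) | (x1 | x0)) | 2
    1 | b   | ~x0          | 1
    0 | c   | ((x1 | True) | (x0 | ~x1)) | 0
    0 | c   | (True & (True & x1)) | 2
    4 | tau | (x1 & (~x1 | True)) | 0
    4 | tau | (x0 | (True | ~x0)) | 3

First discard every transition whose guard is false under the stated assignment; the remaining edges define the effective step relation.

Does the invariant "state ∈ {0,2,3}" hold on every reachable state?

Answer: INVARIANT HOLDS

Analysis:
Inv-set: {0,2,3}
Reachable = {0,2}
  0: safe
  2: safe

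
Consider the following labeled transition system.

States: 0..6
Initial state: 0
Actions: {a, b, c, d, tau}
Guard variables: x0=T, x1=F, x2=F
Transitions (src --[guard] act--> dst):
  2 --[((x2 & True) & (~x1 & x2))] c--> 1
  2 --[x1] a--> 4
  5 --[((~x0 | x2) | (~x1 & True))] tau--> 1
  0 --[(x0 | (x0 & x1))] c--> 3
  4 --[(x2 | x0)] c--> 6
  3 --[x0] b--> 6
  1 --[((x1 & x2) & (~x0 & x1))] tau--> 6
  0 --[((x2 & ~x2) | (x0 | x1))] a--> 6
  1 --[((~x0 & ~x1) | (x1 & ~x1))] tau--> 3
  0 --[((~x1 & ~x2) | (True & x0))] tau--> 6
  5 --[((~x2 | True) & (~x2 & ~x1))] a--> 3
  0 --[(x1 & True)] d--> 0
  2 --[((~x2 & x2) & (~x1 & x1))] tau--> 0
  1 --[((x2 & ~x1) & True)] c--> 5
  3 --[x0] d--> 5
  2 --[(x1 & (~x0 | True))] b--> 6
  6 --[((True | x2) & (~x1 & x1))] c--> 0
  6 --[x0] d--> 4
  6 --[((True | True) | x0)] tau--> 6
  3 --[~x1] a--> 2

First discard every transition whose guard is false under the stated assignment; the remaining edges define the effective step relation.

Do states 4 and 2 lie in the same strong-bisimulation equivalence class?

Bisimulation quotient by refinement:
  P[0] = {{0,1,2,3,4,5,6}}
  P[1] = {{0},{1,2},{3},{4},{5},{6}}
6 equivalence class(es) (converged in 2)
4∈{4}, 2∈{1,2}

Answer: NOT BISIMILAR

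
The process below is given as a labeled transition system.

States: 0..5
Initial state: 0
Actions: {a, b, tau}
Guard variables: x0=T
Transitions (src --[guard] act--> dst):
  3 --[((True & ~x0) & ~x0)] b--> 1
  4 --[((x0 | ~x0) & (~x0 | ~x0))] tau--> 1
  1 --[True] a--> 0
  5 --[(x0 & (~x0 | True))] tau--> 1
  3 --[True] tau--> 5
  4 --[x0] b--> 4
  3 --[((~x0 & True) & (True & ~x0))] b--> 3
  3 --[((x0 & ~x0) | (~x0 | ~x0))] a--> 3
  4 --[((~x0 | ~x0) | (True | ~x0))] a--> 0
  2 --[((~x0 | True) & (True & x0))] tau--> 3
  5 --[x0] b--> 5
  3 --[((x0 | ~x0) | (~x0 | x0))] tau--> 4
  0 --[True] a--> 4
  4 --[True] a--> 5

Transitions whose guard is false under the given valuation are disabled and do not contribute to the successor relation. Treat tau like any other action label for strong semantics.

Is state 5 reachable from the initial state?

After dropping false guards: 10 live edges.
depth 0: {0}
depth 1: {4}  total {0,4}
depth 2: {5}  total {0,4,5}
depth 3: {1}  total {0,1,4,5}
R = {0,1,4,5}
Path to 5: a·a

Answer: REACHABLE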